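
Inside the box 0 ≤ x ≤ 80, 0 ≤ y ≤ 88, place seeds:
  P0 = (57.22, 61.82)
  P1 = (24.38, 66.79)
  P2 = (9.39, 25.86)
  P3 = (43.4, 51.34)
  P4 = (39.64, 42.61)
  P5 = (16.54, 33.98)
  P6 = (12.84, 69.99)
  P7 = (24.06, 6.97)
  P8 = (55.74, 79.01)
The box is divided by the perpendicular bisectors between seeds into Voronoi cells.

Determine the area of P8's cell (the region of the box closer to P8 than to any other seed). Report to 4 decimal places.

1. box [0,80]×[0,88]: [(0, 0) (80, 0) (80, 88) (0, 88)]
2. ⊥bis P8·P0 via (56.48,70.415): [(0, 65.5523) (80, 72.44) (80, 88) (0, 88)]  |A|=1520.3097
3. ⊥bis P8·P1 via (40.06,72.9): [(41.5299, 69.1278) (80, 72.44) (80, 88) (34.176, 88)]  |A|=731.6963
4. ⊥bis P8·P2 via (32.565,52.435): [(41.5299, 69.1278) (80, 72.44) (80, 88) (34.176, 88)]  |A|=731.6963
5. ⊥bis P8·P3 via (49.57,65.175): [(41.5299, 69.1278) (80, 72.44) (80, 88) (34.176, 88)]  |A|=731.6963
6. ⊥bis P8·P4 via (47.69,60.81): [(41.5299, 69.1278) (80, 72.44) (80, 88) (34.176, 88)]  |A|=731.6963
7. ⊥bis P8·P5 via (36.14,56.495): [(41.5299, 69.1278) (80, 72.44) (80, 88) (34.176, 88)]  |A|=731.6963
8. ⊥bis P8·P6 via (34.29,74.5): [(41.5299, 69.1278) (80, 72.44) (80, 88) (34.176, 88)]  |A|=731.6963
9. ⊥bis P8·P7 via (39.9,42.99): [(41.5299, 69.1278) (80, 72.44) (80, 88) (34.176, 88)]  |A|=731.6963
10. canonical 4-gon: [(41.5299, 69.1278) (80, 72.44) (80, 88) (34.176, 88)]
11. shoelace: 731.6963

Area of P8's cell: 731.6963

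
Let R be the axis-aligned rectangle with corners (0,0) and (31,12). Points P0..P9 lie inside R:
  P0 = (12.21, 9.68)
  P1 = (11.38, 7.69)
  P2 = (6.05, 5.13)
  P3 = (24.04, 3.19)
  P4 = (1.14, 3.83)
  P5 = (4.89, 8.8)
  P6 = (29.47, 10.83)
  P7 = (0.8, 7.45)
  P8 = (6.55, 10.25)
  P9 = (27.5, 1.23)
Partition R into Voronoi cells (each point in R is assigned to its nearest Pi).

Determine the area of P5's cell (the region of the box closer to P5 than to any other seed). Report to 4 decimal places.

1. box [0,31]×[0,12]: [(0, 0) (31, 0) (31, 12) (0, 12)]
2. ⊥bis P5·P0 via (8.55,9.24): [(0, 0) (9.6608, 0) (8.2182, 12) (0, 12)]  |A|=107.2741
3. ⊥bis P5·P1 via (8.135,8.245): [(0, 0) (6.7248, 0) (8.4489, 10.0806) (8.2182, 12) (0, 12)]  |A|=92.4759
4. ⊥bis P5·P2 via (5.47,6.965): [(0, 5.2361) (8.0559, 7.7823) (8.4489, 10.0806) (8.2182, 12) (0, 12)]  |A|=45.2179
5. ⊥bis P5·P3 via (14.465,5.995): [(0, 5.2361) (8.0559, 7.7823) (8.4489, 10.0806) (8.2182, 12) (0, 12)]  |A|=45.2179
6. ⊥bis P5·P4 via (3.015,6.315): [(0, 8.5899) (3.1327, 6.2262) (8.0559, 7.7823) (8.4489, 10.0806) (8.2182, 12) (0, 12)]  |A|=39.9647
7. ⊥bis P5·P6 via (17.18,9.815): [(0, 8.5899) (3.1327, 6.2262) (8.0559, 7.7823) (8.4489, 10.0806) (8.2182, 12) (0, 12)]  |A|=39.9647
8. ⊥bis P5·P7 via (2.845,8.125): [(3.4397, 6.3233) (8.0559, 7.7823) (8.4489, 10.0806) (8.2182, 12) (1.566, 12)]  |A|=29.1402
9. ⊥bis P5·P8 via (5.72,9.525): [(3.4397, 6.3233) (7.4183, 7.5808) (3.5581, 12) (1.566, 12)]  |A|=16.8725
10. ⊥bis P5·P9 via (16.195,5.015): [(3.4397, 6.3233) (7.4183, 7.5808) (3.5581, 12) (1.566, 12)]  |A|=16.8725
11. canonical 4-gon: [(3.4397, 6.3233) (7.4183, 7.5808) (3.5581, 12) (1.566, 12)]
12. shoelace: 16.8725

Area of P5's cell: 16.8725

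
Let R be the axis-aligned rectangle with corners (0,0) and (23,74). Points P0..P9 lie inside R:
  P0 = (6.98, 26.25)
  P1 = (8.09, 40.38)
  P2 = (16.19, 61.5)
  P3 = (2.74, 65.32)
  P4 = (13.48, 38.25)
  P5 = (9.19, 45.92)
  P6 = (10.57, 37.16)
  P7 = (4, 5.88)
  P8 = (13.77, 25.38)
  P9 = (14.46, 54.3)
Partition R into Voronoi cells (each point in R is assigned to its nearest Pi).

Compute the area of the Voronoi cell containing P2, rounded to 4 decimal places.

Area of P2's cell: 207.1758

1. box [0,23]×[0,74]: [(0, 0) (23, 0) (23, 74) (0, 74)]
2. ⊥bis P2·P0 via (11.585,43.875): [(0, 46.9019) (23, 40.8925) (23, 74) (0, 74)]  |A|=692.3642
3. ⊥bis P2·P1 via (12.14,50.94): [(0, 55.596) (23, 46.7749) (23, 74) (0, 74)]  |A|=524.7345
4. ⊥bis P2·P3 via (9.465,63.41): [(6.534, 53.09) (23, 46.7749) (23, 74) (12.4727, 74)]  |A|=334.2067
5. ⊥bis P2·P4 via (14.835,49.875): [(6.534, 53.09) (14.9526, 49.8613) (23, 48.9233) (23, 74) (12.4727, 74)]  |A|=325.5625
6. ⊥bis P2·P5 via (12.69,53.71): [(7.3868, 56.0927) (23, 49.0778) (23, 74) (12.4727, 74)]  |A|=288.8156
7. ⊥bis P2·P6 via (13.38,49.33): [(7.3868, 56.0927) (23, 49.0778) (23, 74) (12.4727, 74)]  |A|=288.8156
8. ⊥bis P2·P7 via (10.095,33.69): [(7.3868, 56.0927) (23, 49.0778) (23, 74) (12.4727, 74)]  |A|=288.8156
9. ⊥bis P2·P8 via (14.98,43.44): [(7.3868, 56.0927) (23, 49.0778) (23, 74) (12.4727, 74)]  |A|=288.8156
10. ⊥bis P2·P9 via (15.325,57.9): [(8.3744, 59.5701) (23, 56.0559) (23, 74) (12.4727, 74)]  |A|=207.1758
11. canonical 4-gon: [(8.3744, 59.5701) (23, 56.0559) (23, 74) (12.4727, 74)]
12. shoelace: 207.1758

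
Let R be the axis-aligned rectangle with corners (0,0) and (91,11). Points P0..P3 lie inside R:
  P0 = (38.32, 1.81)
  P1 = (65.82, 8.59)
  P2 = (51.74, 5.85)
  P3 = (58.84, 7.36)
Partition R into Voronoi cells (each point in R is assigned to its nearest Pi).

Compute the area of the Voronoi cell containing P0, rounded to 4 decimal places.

Area of P0's cell: 489.7998

1. box [0,91]×[0,11]: [(0, 0) (91, 0) (91, 11) (0, 11)]
2. ⊥bis P0·P1 via (52.07,5.2): [(0, 0) (53.352, 0) (50.64, 11) (0, 11)]  |A|=571.9564
3. ⊥bis P0·P2 via (45.03,3.83): [(0, 0) (46.183, 0) (42.8715, 11) (0, 11)]  |A|=489.7998
4. ⊥bis P0·P3 via (48.58,4.585): [(0, 0) (46.183, 0) (42.8715, 11) (0, 11)]  |A|=489.7998
5. canonical 4-gon: [(0, 0) (46.183, 0) (42.8715, 11) (0, 11)]
6. shoelace: 489.7998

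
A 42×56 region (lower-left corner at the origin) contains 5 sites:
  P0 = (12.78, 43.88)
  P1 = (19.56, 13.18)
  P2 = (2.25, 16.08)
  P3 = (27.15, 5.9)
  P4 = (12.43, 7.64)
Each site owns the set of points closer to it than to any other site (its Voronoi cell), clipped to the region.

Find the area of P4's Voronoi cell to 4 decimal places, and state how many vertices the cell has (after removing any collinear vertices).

Area of P4's cell: 201.6456 (5 vertices)

1. box [0,42]×[0,56]: [(0, 0) (42, 0) (42, 56) (0, 56)]
2. ⊥bis P4·P0 via (12.605,25.76): [(0, 25.8817) (0, 0) (42, 0) (42, 25.4761)]  |A|=1078.5147
3. ⊥bis P4·P1 via (15.995,10.41): [(4.0035, 25.8431) (0, 25.8817) (0, 0) (24.0836, 0)]  |A|=363.0056
4. ⊥bis P4·P2 via (7.34,11.86): [(11.2262, 16.5474) (0, 3.0068) (0, 0) (24.0836, 0)]  |A|=216.1378
5. ⊥bis P4·P3 via (19.79,6.77): [(19.6623, 5.6901) (11.2262, 16.5474) (0, 3.0068) (0, 0) (18.9897, 0)]  |A|=201.6456
6. canonical 5-gon: [(19.6623, 5.6901) (11.2262, 16.5474) (0, 3.0068) (0, 0) (18.9897, 0)]
7. shoelace: 201.6456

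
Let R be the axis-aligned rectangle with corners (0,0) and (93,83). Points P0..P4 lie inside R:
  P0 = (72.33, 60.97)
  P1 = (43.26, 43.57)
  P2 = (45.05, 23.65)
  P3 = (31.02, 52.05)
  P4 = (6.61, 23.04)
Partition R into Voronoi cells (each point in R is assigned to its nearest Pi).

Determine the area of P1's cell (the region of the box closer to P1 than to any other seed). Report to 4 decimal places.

1. box [0,93]×[0,83]: [(0, 0) (93, 0) (93, 83) (0, 83)]
2. ⊥bis P1·P0 via (57.795,52.27): [(0, 0) (89.0815, 0) (39.4014, 83) (0, 83)]  |A|=5332.0395
3. ⊥bis P1·P2 via (44.155,33.61): [(0, 29.6423) (67.6978, 35.7255) (39.4014, 83) (0, 83)]  |A|=2737.4401
4. ⊥bis P1·P3 via (37.14,47.81): [(26.1833, 31.9951) (67.6978, 35.7255) (49.6535, 65.8719)]  |A|=659.4133
5. ⊥bis P1·P4 via (24.935,33.305): [(26.1833, 31.9951) (67.6978, 35.7255) (49.6535, 65.8719)]  |A|=659.4133
6. canonical 3-gon: [(26.1833, 31.9951) (67.6978, 35.7255) (49.6535, 65.8719)]
7. shoelace: 659.4133

Area of P1's cell: 659.4133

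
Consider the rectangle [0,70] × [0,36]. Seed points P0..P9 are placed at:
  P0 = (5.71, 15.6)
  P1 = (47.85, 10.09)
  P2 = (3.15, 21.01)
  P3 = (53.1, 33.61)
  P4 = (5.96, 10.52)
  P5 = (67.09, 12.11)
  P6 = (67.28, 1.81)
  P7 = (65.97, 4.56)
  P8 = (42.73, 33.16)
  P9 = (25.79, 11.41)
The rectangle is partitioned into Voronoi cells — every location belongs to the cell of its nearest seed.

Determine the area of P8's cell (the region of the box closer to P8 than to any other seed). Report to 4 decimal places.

1. box [0,70]×[0,36]: [(0, 0) (70, 0) (70, 36) (0, 36)]
2. ⊥bis P8·P0 via (24.22,24.38): [(35.7844, 0) (70, 0) (70, 36) (18.7082, 36)]  |A|=1539.134
3. ⊥bis P8·P1 via (45.29,21.625): [(27.4091, 17.6566) (70, 27.109) (70, 36) (18.7082, 36)]  |A|=659.7702
4. ⊥bis P8·P2 via (22.94,27.085): [(22.9457, 27.0666) (27.4091, 17.6566) (70, 27.109) (70, 36) (20.2033, 36)]  |A|=653.0919
5. ⊥bis P8·P3 via (47.915,33.385): [(22.9457, 27.0666) (27.4091, 17.6566) (48.3954, 22.3142) (47.8015, 36) (20.2033, 36)]  |A|=405.1463
6. ⊥bis P8·P4 via (24.345,21.84): [(22.9457, 27.0666) (27.4091, 17.6566) (48.3954, 22.3142) (47.8015, 36) (20.2033, 36)]  |A|=405.1463
7. ⊥bis P8·P5 via (54.91,22.635): [(22.9457, 27.0666) (27.4091, 17.6566) (48.3954, 22.3142) (47.8015, 36) (20.2033, 36)]  |A|=405.1463
8. ⊥bis P8·P6 via (55.005,17.485): [(22.9457, 27.0666) (27.4091, 17.6566) (48.3954, 22.3142) (47.8015, 36) (20.2033, 36)]  |A|=405.1463
9. ⊥bis P8·P7 via (54.35,18.86): [(22.9457, 27.0666) (27.4091, 17.6566) (48.3954, 22.3142) (47.8015, 36) (20.2033, 36)]  |A|=405.1463
10. ⊥bis P8·P9 via (34.26,22.285): [(21.3196, 32.3636) (37.3655, 19.8663) (48.3954, 22.3142) (47.8015, 36) (20.2033, 36)]  |A|=321.0333
11. canonical 5-gon: [(21.3196, 32.3636) (37.3655, 19.8663) (48.3954, 22.3142) (47.8015, 36) (20.2033, 36)]
12. shoelace: 321.0333

Area of P8's cell: 321.0333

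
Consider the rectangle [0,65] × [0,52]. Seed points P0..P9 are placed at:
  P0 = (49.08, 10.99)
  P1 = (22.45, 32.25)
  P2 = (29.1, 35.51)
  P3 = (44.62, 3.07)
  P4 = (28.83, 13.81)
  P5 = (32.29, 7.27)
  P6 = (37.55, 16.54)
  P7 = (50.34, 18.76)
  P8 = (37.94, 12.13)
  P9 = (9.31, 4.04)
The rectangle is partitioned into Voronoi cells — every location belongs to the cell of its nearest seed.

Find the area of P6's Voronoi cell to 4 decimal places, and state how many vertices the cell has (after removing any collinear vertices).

1. box [0,65]×[0,52]: [(0, 0) (65, 0) (65, 52) (0, 52)]
2. ⊥bis P6·P0 via (43.315,13.765): [(0, 0) (36.6892, 0) (61.7195, 52) (0, 52)]  |A|=2558.6264
3. ⊥bis P6·P1 via (30,24.395): [(4.6195, 0) (36.6892, 0) (61.7195, 52) (58.7202, 52)]  |A|=911.7948
4. ⊥bis P6·P2 via (33.325,26.025): [(30.2887, 24.6725) (4.6195, 0) (36.6892, 0) (53.5537, 35.0357)]  |A|=715.787
5. ⊥bis P6·P3 via (41.085,9.805): [(30.2887, 24.6725) (4.6195, 0) (22.4042, 0) (41.5183, 10.0324) (53.5537, 35.0357)]  |A|=644.1304
6. ⊥bis P6·P4 via (33.19,15.175): [(30.2887, 24.6725) (30.2333, 24.6192) (35.7482, 7.0039) (41.5183, 10.0324) (53.5537, 35.0357)]  |A|=288.3657
7. ⊥bis P6·P5 via (34.92,11.905): [(30.2887, 24.6725) (30.2333, 24.6192) (34.0612, 12.3923) (39.805, 9.1332) (41.5183, 10.0324) (53.5537, 35.0357)]  |A|=275.6397
8. ⊥bis P6·P7 via (43.945,17.65): [(41.8335, 29.815) (30.2887, 24.6725) (30.2333, 24.6192) (34.0612, 12.3923) (39.805, 9.1332) (41.5183, 10.0324) (44.2736, 15.7566)]  |A|=186.886
9. ⊥bis P6·P8 via (37.745,14.335): [(41.8335, 29.815) (30.2887, 24.6725) (30.2333, 24.6192) (33.5686, 13.9657) (43.8492, 14.8748) (44.2736, 15.7566)]  |A|=152.3944
10. ⊥bis P6·P9 via (23.43,10.29): [(41.8335, 29.815) (30.2887, 24.6725) (30.2333, 24.6192) (33.5686, 13.9657) (43.8492, 14.8748) (44.2736, 15.7566)]  |A|=152.3944
11. canonical 6-gon: [(41.8335, 29.815) (30.2887, 24.6725) (30.2333, 24.6192) (33.5686, 13.9657) (43.8492, 14.8748) (44.2736, 15.7566)]
12. shoelace: 152.3944

Area of P6's cell: 152.3944 (6 vertices)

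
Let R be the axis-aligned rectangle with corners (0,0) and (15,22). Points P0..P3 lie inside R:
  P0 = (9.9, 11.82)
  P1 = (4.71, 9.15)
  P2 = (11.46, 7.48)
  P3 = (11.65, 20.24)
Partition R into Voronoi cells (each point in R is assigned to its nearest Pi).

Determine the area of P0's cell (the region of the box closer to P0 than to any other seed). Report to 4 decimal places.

Area of P0's cell: 57.5821

1. box [0,15]×[0,22]: [(0, 0) (15, 0) (15, 22) (0, 22)]
2. ⊥bis P0·P1 via (7.305,10.485): [(12.699, 0) (15, 0) (15, 22) (1.3811, 22)]  |A|=175.1187
3. ⊥bis P0·P2 via (10.68,9.65): [(8.1942, 8.7565) (15, 11.2028) (15, 22) (1.3811, 22)]  |A|=126.9226
4. ⊥bis P0·P3 via (10.775,16.03): [(3.6954, 17.5014) (8.1942, 8.7565) (15, 11.2028) (15, 15.1519)]  |A|=57.5821
5. canonical 4-gon: [(3.6954, 17.5014) (8.1942, 8.7565) (15, 11.2028) (15, 15.1519)]
6. shoelace: 57.5821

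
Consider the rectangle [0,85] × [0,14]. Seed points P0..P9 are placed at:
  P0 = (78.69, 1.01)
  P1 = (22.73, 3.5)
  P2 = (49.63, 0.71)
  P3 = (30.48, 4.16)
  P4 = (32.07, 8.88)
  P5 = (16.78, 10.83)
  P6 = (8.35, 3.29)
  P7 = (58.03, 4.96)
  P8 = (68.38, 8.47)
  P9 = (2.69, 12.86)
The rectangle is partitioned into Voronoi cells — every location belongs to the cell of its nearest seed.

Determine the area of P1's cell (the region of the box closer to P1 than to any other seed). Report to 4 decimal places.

Area of P1's cell: 85.7411

1. box [0,85]×[0,14]: [(0, 0) (85, 0) (85, 14) (0, 14)]
2. ⊥bis P1·P0 via (50.71,2.255): [(0, 0) (50.6097, 0) (51.2326, 14) (0, 14)]  |A|=712.8959
3. ⊥bis P1·P2 via (36.18,2.105): [(0, 0) (35.9617, 0) (37.4137, 14) (0, 14)]  |A|=513.6278
4. ⊥bis P1·P3 via (26.605,3.83): [(0, 0) (26.9312, 0) (25.7389, 14) (0, 14)]  |A|=368.6905
5. ⊥bis P1·P4 via (27.4,6.19): [(0, 0) (26.9312, 0) (26.2312, 8.2191) (22.9013, 14) (0, 14)]  |A|=360.4885
6. ⊥bis P1·P5 via (19.755,7.165): [(10.9282, 0) (26.9312, 0) (26.2312, 8.2191) (24.5816, 11.0829)]  |A|=94.4566
7. ⊥bis P1·P6 via (15.54,3.395): [(15.535, 3.7395) (15.5896, 0) (26.9312, 0) (26.2312, 8.2191) (24.5816, 11.0829)]  |A|=85.7411
8. ⊥bis P1·P7 via (40.38,4.23): [(15.535, 3.7395) (15.5896, 0) (26.9312, 0) (26.2312, 8.2191) (24.5816, 11.0829)]  |A|=85.7411
9. ⊥bis P1·P8 via (45.555,5.985): [(15.535, 3.7395) (15.5896, 0) (26.9312, 0) (26.2312, 8.2191) (24.5816, 11.0829)]  |A|=85.7411
10. ⊥bis P1·P9 via (12.71,8.18): [(15.535, 3.7395) (15.5896, 0) (26.9312, 0) (26.2312, 8.2191) (24.5816, 11.0829)]  |A|=85.7411
11. canonical 5-gon: [(15.535, 3.7395) (15.5896, 0) (26.9312, 0) (26.2312, 8.2191) (24.5816, 11.0829)]
12. shoelace: 85.7411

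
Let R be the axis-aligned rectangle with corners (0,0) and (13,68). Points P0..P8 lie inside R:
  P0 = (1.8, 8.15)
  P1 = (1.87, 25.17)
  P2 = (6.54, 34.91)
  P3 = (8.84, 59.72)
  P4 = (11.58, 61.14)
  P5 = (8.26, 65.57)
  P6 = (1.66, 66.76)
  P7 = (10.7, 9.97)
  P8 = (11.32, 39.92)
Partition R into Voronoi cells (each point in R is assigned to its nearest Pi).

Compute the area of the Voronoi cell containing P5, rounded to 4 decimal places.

Area of P5's cell: 38.6805

1. box [0,13]×[0,68]: [(0, 0) (13, 0) (13, 68) (0, 68)]
2. ⊥bis P5·P0 via (5.03,36.86): [(0, 37.4259) (13, 35.9633) (13, 68) (0, 68)]  |A|=406.97
3. ⊥bis P5·P1 via (5.065,45.37): [(0, 46.1711) (13, 44.1149) (13, 68) (0, 68)]  |A|=297.1406
4. ⊥bis P5·P2 via (7.4,50.24): [(0, 50.6551) (13, 49.9258) (13, 68) (0, 68)]  |A|=230.2236
5. ⊥bis P5·P3 via (8.55,62.645): [(0, 61.7973) (13, 63.0862) (13, 68) (0, 68)]  |A|=72.2572
6. ⊥bis P5·P4 via (9.92,63.355): [(0, 61.7973) (9.0371, 62.6933) (13, 65.6633) (13, 68) (0, 68)]  |A|=67.1508
7. ⊥bis P5·P6 via (4.96,66.165): [(4.2484, 62.2185) (9.0371, 62.6933) (13, 65.6633) (13, 68) (5.2909, 68)]  |A|=38.6805
8. ⊥bis P5·P7 via (9.48,37.77): [(4.2484, 62.2185) (9.0371, 62.6933) (13, 65.6633) (13, 68) (5.2909, 68)]  |A|=38.6805
9. ⊥bis P5·P8 via (9.79,52.745): [(4.2484, 62.2185) (9.0371, 62.6933) (13, 65.6633) (13, 68) (5.2909, 68)]  |A|=38.6805
10. canonical 5-gon: [(4.2484, 62.2185) (9.0371, 62.6933) (13, 65.6633) (13, 68) (5.2909, 68)]
11. shoelace: 38.6805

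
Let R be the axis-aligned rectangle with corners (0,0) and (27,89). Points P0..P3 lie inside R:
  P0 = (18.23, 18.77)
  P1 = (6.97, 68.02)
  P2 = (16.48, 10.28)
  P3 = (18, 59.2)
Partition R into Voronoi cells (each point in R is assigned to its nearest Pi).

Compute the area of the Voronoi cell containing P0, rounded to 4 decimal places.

1. box [0,27]×[0,89]: [(0, 0) (27, 0) (27, 89) (0, 89)]
2. ⊥bis P0·P1 via (12.6,43.395): [(0, 40.5143) (0, 0) (27, 0) (27, 46.6873)]  |A|=1177.2207
3. ⊥bis P0·P2 via (17.355,14.525): [(0, 40.5143) (0, 18.1023) (27, 12.5369) (27, 46.6873)]  |A|=763.5912
4. ⊥bis P0·P3 via (18.115,38.985): [(0, 38.8819) (0, 18.1023) (27, 12.5369) (27, 39.0355)]  |A|=638.2566
5. canonical 4-gon: [(0, 38.8819) (0, 18.1023) (27, 12.5369) (27, 39.0355)]
6. shoelace: 638.2566

Area of P0's cell: 638.2566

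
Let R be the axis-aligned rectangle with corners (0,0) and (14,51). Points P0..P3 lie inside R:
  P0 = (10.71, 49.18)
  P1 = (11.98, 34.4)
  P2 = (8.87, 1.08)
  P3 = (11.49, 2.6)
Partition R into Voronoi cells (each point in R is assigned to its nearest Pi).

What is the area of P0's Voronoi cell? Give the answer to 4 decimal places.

Area of P0's cell: 134.1669

1. box [0,14]×[0,51]: [(0, 0) (14, 0) (14, 51) (0, 51)]
2. ⊥bis P0·P1 via (11.345,41.79): [(0, 40.8152) (14, 42.0181) (14, 51) (0, 51)]  |A|=134.1669
3. ⊥bis P0·P2 via (9.79,25.13): [(0, 40.8152) (14, 42.0181) (14, 51) (0, 51)]  |A|=134.1669
4. ⊥bis P0·P3 via (11.1,25.89): [(0, 40.8152) (14, 42.0181) (14, 51) (0, 51)]  |A|=134.1669
5. canonical 4-gon: [(0, 40.8152) (14, 42.0181) (14, 51) (0, 51)]
6. shoelace: 134.1669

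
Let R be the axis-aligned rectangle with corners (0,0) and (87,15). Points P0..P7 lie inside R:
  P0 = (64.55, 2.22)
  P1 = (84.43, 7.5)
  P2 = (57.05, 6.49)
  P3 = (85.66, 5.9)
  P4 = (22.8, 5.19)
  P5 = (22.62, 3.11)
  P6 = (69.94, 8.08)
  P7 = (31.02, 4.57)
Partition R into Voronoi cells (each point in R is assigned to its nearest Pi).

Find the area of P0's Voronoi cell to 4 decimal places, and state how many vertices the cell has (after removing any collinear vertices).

Area of P0's cell: 63.6669 (3 vertices)

1. box [0,87]×[0,15]: [(0, 0) (87, 0) (87, 15) (0, 15)]
2. ⊥bis P0·P1 via (74.49,4.86): [(0, 0) (75.7808, 0) (71.7969, 15) (0, 15)]  |A|=1106.8325
3. ⊥bis P0·P2 via (60.8,4.355): [(58.3206, 0) (75.7808, 0) (71.7969, 15) (66.8606, 15)]  |A|=167.9742
4. ⊥bis P0·P3 via (75.105,4.06): [(58.3206, 0) (75.7808, 0) (71.7969, 15) (66.8606, 15)]  |A|=167.9742
5. ⊥bis P0·P4 via (43.675,3.705): [(58.3206, 0) (75.7808, 0) (71.7969, 15) (66.8606, 15)]  |A|=167.9742
6. ⊥bis P0·P5 via (43.585,2.665): [(58.3206, 0) (75.7808, 0) (71.7969, 15) (66.8606, 15)]  |A|=167.9742
7. ⊥bis P0·P6 via (67.245,5.15): [(63.3121, 8.7674) (58.3206, 0) (72.8441, 0)]  |A|=63.6669
8. ⊥bis P0·P7 via (47.785,3.395): [(63.3121, 8.7674) (58.3206, 0) (72.8441, 0)]  |A|=63.6669
9. canonical 3-gon: [(63.3121, 8.7674) (58.3206, 0) (72.8441, 0)]
10. shoelace: 63.6669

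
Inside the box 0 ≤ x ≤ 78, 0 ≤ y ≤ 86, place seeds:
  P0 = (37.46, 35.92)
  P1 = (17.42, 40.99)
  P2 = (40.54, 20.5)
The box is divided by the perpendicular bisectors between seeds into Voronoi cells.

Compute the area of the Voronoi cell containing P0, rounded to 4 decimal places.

Area of P0's cell: 2518.3532

1. box [0,78]×[0,86]: [(0, 0) (78, 0) (78, 86) (0, 86)]
2. ⊥bis P0·P1 via (27.44,38.455): [(17.7111, 0) (78, 0) (78, 86) (39.4686, 86)]  |A|=4249.2722
3. ⊥bis P0·P2 via (39,28.21): [(24.0949, 25.2328) (78, 35.9999) (78, 86) (39.4686, 86)]  |A|=2518.3532
4. canonical 4-gon: [(24.0949, 25.2328) (78, 35.9999) (78, 86) (39.4686, 86)]
5. shoelace: 2518.3532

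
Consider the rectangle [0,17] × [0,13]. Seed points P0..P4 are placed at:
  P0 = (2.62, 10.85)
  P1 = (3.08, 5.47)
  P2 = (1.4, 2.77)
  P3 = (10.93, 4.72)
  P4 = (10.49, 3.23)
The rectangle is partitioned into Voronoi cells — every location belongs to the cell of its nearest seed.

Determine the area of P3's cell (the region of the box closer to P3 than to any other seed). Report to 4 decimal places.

1. box [0,17]×[0,13]: [(0, 0) (17, 0) (17, 13) (0, 13)]
2. ⊥bis P3·P0 via (6.775,7.785): [(1.0323, 0) (17, 0) (17, 13) (10.6219, 13)]  |A|=145.2477
3. ⊥bis P3·P1 via (7.005,5.095): [(7.3345, 8.5434) (6.5182, 0) (17, 0) (17, 13) (10.6219, 13)]  |A|=121.8133
4. ⊥bis P3·P2 via (6.165,3.745): [(7.3345, 8.5434) (6.6497, 1.3762) (6.9313, 0) (17, 0) (17, 13) (10.6219, 13)]  |A|=121.5291
5. ⊥bis P3·P4 via (10.71,3.975): [(7.3345, 8.5434) (7.0026, 5.0698) (17, 2.1176) (17, 13) (10.6219, 13)]  |A|=84.658
6. canonical 5-gon: [(7.3345, 8.5434) (7.0026, 5.0698) (17, 2.1176) (17, 13) (10.6219, 13)]
7. shoelace: 84.658

Area of P3's cell: 84.6580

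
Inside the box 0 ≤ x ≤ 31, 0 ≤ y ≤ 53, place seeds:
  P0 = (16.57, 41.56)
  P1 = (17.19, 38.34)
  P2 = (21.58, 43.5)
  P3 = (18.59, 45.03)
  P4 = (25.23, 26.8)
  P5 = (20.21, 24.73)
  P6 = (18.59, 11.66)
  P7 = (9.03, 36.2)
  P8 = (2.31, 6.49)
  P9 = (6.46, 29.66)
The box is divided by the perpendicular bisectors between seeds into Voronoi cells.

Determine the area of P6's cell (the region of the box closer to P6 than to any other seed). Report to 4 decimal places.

1. box [0,31]×[0,53]: [(0, 0) (31, 0) (31, 53) (0, 53)]
2. ⊥bis P6·P0 via (17.58,26.61): [(0, 25.4223) (0, 0) (31, 0) (31, 27.5166)]  |A|=820.5538
3. ⊥bis P6·P1 via (17.89,25): [(0, 24.0612) (0, 0) (31, 0) (31, 25.6879)]  |A|=771.1122
4. ⊥bis P6·P2 via (20.085,27.58): [(0, 24.0612) (0, 0) (31, 0) (31, 25.6879)]  |A|=771.1122
5. ⊥bis P6·P3 via (18.59,28.345): [(0, 24.0612) (0, 0) (31, 0) (31, 25.6879)]  |A|=771.1122
6. ⊥bis P6·P4 via (21.91,19.23): [(9.73, 24.5718) (0, 24.0612) (0, 0) (31, 0) (31, 15.2434)]  |A|=660.0344
7. ⊥bis P6·P5 via (19.4,18.195): [(26.1885, 17.3536) (0, 20.5996) (0, 0) (31, 0) (31, 15.2434)]  |A|=575.3884
8. ⊥bis P6·P7 via (13.81,23.93): [(26.1885, 17.3536) (3.9912, 20.1049) (0, 18.5501) (0, 0) (31, 0) (31, 15.2434)]  |A|=571.2984
9. ⊥bis P6·P8 via (10.45,9.075): [(26.1885, 17.3536) (7.0684, 19.7235) (13.3319, 0) (31, 0) (31, 15.2434)]  |A|=371.1094
10. ⊥bis P6·P9 via (12.525,20.66): [(26.1885, 17.3536) (10.5035, 19.2977) (7.7853, 17.466) (13.3319, 0) (31, 0) (31, 15.2434)]  |A|=367.3847
11. canonical 6-gon: [(26.1885, 17.3536) (10.5035, 19.2977) (7.7853, 17.466) (13.3319, 0) (31, 0) (31, 15.2434)]
12. shoelace: 367.3847

Area of P6's cell: 367.3847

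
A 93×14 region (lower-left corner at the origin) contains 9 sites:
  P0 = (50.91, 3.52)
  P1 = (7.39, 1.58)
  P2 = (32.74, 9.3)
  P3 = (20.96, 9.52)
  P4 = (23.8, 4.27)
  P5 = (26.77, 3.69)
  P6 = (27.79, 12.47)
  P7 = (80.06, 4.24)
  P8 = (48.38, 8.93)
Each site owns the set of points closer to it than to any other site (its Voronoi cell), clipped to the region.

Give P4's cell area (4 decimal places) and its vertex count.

1. box [0,93]×[0,14]: [(0, 0) (93, 0) (93, 14) (0, 14)]
2. ⊥bis P4·P0 via (37.355,3.895): [(0, 0) (37.2472, 0) (37.6346, 14) (0, 14)]  |A|=524.1726
3. ⊥bis P4·P1 via (15.595,2.925): [(16.0745, 0) (37.2472, 0) (37.6346, 14) (13.7795, 14)]  |A|=315.1945
4. ⊥bis P4·P2 via (28.27,6.785): [(16.0745, 0) (32.0875, 0) (24.2106, 14) (13.7795, 14)]  |A|=185.1083
5. ⊥bis P4·P3 via (22.38,6.895): [(15.5499, 3.2002) (16.0745, 0) (32.0875, 0) (26.8482, 9.3121)]  |A|=94.2389
6. ⊥bis P4·P5 via (25.285,3.98): [(26.2646, 8.9964) (15.5499, 3.2002) (16.0745, 0) (24.5078, 0)]  |A|=56.5998
7. ⊥bis P4·P6 via (25.795,8.37): [(26.1122, 8.2157) (25.4326, 8.5463) (15.5499, 3.2002) (16.0745, 0) (24.5078, 0)]  |A|=56.3093
8. ⊥bis P4·P7 via (51.93,4.255): [(26.1122, 8.2157) (25.4326, 8.5463) (15.5499, 3.2002) (16.0745, 0) (24.5078, 0)]  |A|=56.3093
9. ⊥bis P4·P8 via (36.09,6.6): [(26.1122, 8.2157) (25.4326, 8.5463) (15.5499, 3.2002) (16.0745, 0) (24.5078, 0)]  |A|=56.3093
10. canonical 5-gon: [(26.1122, 8.2157) (25.4326, 8.5463) (15.5499, 3.2002) (16.0745, 0) (24.5078, 0)]
11. shoelace: 56.3093

Area of P4's cell: 56.3093 (5 vertices)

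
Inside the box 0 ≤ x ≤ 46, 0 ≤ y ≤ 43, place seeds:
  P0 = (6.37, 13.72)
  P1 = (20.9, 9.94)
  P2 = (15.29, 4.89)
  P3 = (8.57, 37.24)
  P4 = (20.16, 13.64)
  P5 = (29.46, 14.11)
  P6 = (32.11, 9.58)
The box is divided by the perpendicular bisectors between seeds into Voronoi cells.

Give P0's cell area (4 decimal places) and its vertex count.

Area of P0's cell: 270.8809 (5 vertices)

1. box [0,46]×[0,43]: [(0, 0) (46, 0) (46, 43) (0, 43)]
2. ⊥bis P0·P1 via (13.635,11.83): [(0, 0) (10.5574, 0) (21.7439, 43) (0, 43)]  |A|=694.4786
3. ⊥bis P0·P2 via (10.83,9.305): [(0, 0) (1.6189, 0) (13.7439, 12.2486) (21.7439, 43) (0, 43)]  |A|=639.7364
4. ⊥bis P0·P3 via (7.47,25.48): [(0, 26.1787) (0, 0) (1.6189, 0) (13.7439, 12.2486) (16.9553, 24.5928)]  |A|=297.0092
5. ⊥bis P0·P4 via (13.265,13.68): [(13.3303, 24.9318) (0, 26.1787) (0, 0) (1.6189, 0) (13.2538, 11.7535)]  |A|=270.8809
6. ⊥bis P0·P5 via (17.915,13.915): [(13.3303, 24.9318) (0, 26.1787) (0, 0) (1.6189, 0) (13.2538, 11.7535)]  |A|=270.8809
7. ⊥bis P0·P6 via (19.24,11.65): [(13.3303, 24.9318) (0, 26.1787) (0, 0) (1.6189, 0) (13.2538, 11.7535)]  |A|=270.8809
8. canonical 5-gon: [(13.3303, 24.9318) (0, 26.1787) (0, 0) (1.6189, 0) (13.2538, 11.7535)]
9. shoelace: 270.8809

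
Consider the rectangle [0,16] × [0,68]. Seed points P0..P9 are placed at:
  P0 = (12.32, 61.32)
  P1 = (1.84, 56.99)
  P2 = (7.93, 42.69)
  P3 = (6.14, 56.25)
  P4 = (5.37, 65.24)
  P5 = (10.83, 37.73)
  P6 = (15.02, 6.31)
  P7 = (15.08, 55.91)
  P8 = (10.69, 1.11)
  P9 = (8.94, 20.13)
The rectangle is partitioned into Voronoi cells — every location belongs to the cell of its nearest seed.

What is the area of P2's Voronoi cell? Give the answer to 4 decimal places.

1. box [0,16]×[0,68]: [(0, 0) (16, 0) (16, 68) (0, 68)]
2. ⊥bis P2·P0 via (10.125,52.005): [(0, 54.3909) (0, 0) (16, 0) (16, 50.6206)]  |A|=840.0918
3. ⊥bis P2·P1 via (4.885,49.84): [(10.0244, 52.0287) (0, 47.7596) (0, 0) (16, 0) (16, 50.6206)]  |A|=806.8547
4. ⊥bis P2·P3 via (7.035,49.47): [(15.9107, 50.6416) (2.6602, 48.8925) (0, 47.7596) (0, 0) (16, 0) (16, 50.6206)]  |A|=792.5169
5. ⊥bis P2·P4 via (6.65,53.965): [(15.9107, 50.6416) (2.6602, 48.8925) (0, 47.7596) (0, 0) (16, 0) (16, 50.6206)]  |A|=792.5169
6. ⊥bis P2·P5 via (9.38,40.21): [(15.9107, 50.6416) (2.6602, 48.8925) (0, 47.7596) (0, 34.7257) (16, 44.0806) (16, 50.6206)]  |A|=162.0666
7. ⊥bis P2·P6 via (11.475,24.5): [(15.9107, 50.6416) (2.6602, 48.8925) (0, 47.7596) (0, 34.7257) (16, 44.0806) (16, 50.6206)]  |A|=162.0666
8. ⊥bis P2·P7 via (11.505,49.3): [(10.3754, 49.911) (2.6602, 48.8925) (0, 47.7596) (0, 34.7257) (16, 44.0806) (16, 46.8689)]  |A|=151.4248
9. ⊥bis P2·P8 via (9.31,21.9): [(10.3754, 49.911) (2.6602, 48.8925) (0, 47.7596) (0, 34.7257) (16, 44.0806) (16, 46.8689)]  |A|=151.4248
10. ⊥bis P2·P9 via (8.435,31.41): [(10.3754, 49.911) (2.6602, 48.8925) (0, 47.7596) (0, 34.7257) (16, 44.0806) (16, 46.8689)]  |A|=151.4248
11. canonical 6-gon: [(10.3754, 49.911) (2.6602, 48.8925) (0, 47.7596) (0, 34.7257) (16, 44.0806) (16, 46.8689)]
12. shoelace: 151.4248

Area of P2's cell: 151.4248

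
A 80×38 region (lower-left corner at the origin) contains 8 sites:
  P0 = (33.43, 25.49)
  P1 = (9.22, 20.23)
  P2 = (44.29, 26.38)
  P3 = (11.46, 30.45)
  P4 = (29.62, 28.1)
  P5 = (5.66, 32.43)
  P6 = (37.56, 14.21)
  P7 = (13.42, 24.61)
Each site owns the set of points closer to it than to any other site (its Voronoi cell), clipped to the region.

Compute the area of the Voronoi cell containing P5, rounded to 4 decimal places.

1. box [0,80]×[0,38]: [(0, 0) (80, 0) (80, 38) (0, 38)]
2. ⊥bis P5·P0 via (19.545,28.96): [(0, 0) (12.3076, 0) (21.8042, 38) (0, 38)]  |A|=648.1241
3. ⊥bis P5·P1 via (7.44,26.33): [(0, 24.159) (19.7882, 29.9333) (21.8042, 38) (0, 38)]  |A|=224.889
4. ⊥bis P5·P2 via (24.975,29.405): [(0, 24.159) (19.7882, 29.9333) (21.8042, 38) (0, 38)]  |A|=224.889
5. ⊥bis P5·P3 via (8.56,31.44): [(0, 24.159) (6.7465, 26.1276) (10.7994, 38) (0, 38)]  |A|=110.7965
6. ⊥bis P5·P4 via (17.64,30.265): [(0, 24.159) (6.7465, 26.1276) (10.7994, 38) (0, 38)]  |A|=110.7965
7. ⊥bis P5·P6 via (21.61,23.32): [(0, 24.159) (6.7465, 26.1276) (10.7994, 38) (0, 38)]  |A|=110.7965
8. ⊥bis P5·P7 via (9.54,28.52): [(0, 24.159) (6.7465, 26.1276) (10.7994, 38) (0, 38)]  |A|=110.7965
9. canonical 4-gon: [(0, 24.159) (6.7465, 26.1276) (10.7994, 38) (0, 38)]
10. shoelace: 110.7965

Area of P5's cell: 110.7965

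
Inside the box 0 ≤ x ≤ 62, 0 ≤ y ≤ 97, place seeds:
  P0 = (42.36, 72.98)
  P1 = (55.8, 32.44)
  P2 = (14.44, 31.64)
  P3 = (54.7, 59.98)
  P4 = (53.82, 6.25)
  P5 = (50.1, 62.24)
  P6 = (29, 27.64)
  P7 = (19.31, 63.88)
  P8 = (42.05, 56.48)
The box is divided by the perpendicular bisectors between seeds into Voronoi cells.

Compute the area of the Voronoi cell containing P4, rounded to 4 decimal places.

Area of P4's cell: 522.1607

1. box [0,62]×[0,97]: [(0, 0) (62, 0) (62, 97) (0, 97)]
2. ⊥bis P4·P0 via (48.09,39.615): [(0, 31.3562) (0, 0) (62, 0) (62, 42.0039)]  |A|=2274.1611
3. ⊥bis P4·P1 via (54.81,19.345): [(0, 23.4887) (0, 0) (62, 0) (62, 18.8014)]  |A|=1310.9943
4. ⊥bis P4·P2 via (34.13,18.945): [(35.3371, 20.8172) (21.9153, 0) (62, 0) (62, 18.8014)]  |A|=667.8754
5. ⊥bis P4·P3 via (54.26,33.115): [(35.3371, 20.8172) (21.9153, 0) (62, 0) (62, 18.8014)]  |A|=667.8754
6. ⊥bis P4·P5 via (51.96,34.245): [(35.3371, 20.8172) (21.9153, 0) (62, 0) (62, 18.8014)]  |A|=667.8754
7. ⊥bis P4·P6 via (41.41,16.945): [(44.1715, 20.1493) (26.8067, 0) (62, 0) (62, 18.8014)]  |A|=522.1607
8. ⊥bis P4·P7 via (36.565,35.065): [(44.1715, 20.1493) (26.8067, 0) (62, 0) (62, 18.8014)]  |A|=522.1607
9. ⊥bis P4·P8 via (47.935,31.365): [(44.1715, 20.1493) (26.8067, 0) (62, 0) (62, 18.8014)]  |A|=522.1607
10. canonical 4-gon: [(44.1715, 20.1493) (26.8067, 0) (62, 0) (62, 18.8014)]
11. shoelace: 522.1607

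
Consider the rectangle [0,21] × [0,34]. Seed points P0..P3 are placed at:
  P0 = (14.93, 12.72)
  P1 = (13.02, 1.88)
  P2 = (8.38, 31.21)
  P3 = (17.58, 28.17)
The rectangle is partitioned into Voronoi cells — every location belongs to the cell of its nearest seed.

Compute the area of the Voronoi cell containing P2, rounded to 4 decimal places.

Area of P2's cell: 173.1818

1. box [0,21]×[0,34]: [(0, 0) (21, 0) (21, 34) (0, 34)]
2. ⊥bis P2·P0 via (11.655,21.965): [(0, 17.8363) (21, 25.2754) (21, 34) (0, 34)]  |A|=261.3272
3. ⊥bis P2·P1 via (10.7,16.545): [(0, 17.8363) (21, 25.2754) (21, 34) (0, 34)]  |A|=261.3272
4. ⊥bis P2·P3 via (12.98,29.69): [(0, 17.8363) (10.2646, 21.4725) (14.4042, 34) (0, 34)]  |A|=173.1818
5. canonical 4-gon: [(0, 17.8363) (10.2646, 21.4725) (14.4042, 34) (0, 34)]
6. shoelace: 173.1818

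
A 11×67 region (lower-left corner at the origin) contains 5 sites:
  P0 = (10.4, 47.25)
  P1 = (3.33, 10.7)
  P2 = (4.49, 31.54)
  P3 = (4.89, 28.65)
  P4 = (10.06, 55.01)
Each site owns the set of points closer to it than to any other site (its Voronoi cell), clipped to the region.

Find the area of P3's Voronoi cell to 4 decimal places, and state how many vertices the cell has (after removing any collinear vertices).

1. box [0,11]×[0,67]: [(0, 0) (11, 0) (11, 67) (0, 67)]
2. ⊥bis P3·P0 via (7.645,37.95): [(0, 40.2147) (0, 0) (11, 0) (11, 36.9561)]  |A|=424.4397
3. ⊥bis P3·P1 via (4.11,19.675): [(0, 40.2147) (0, 20.0322) (11, 19.0762) (11, 36.9561)]  |A|=209.3435
4. ⊥bis P3·P2 via (4.69,30.095): [(0, 29.4459) (0, 20.0322) (11, 19.0762) (11, 30.9684)]  |A|=117.182
5. ⊥bis P3·P4 via (7.475,41.83): [(0, 29.4459) (0, 20.0322) (11, 19.0762) (11, 30.9684)]  |A|=117.182
6. canonical 4-gon: [(0, 29.4459) (0, 20.0322) (11, 19.0762) (11, 30.9684)]
7. shoelace: 117.182

Area of P3's cell: 117.1820 (4 vertices)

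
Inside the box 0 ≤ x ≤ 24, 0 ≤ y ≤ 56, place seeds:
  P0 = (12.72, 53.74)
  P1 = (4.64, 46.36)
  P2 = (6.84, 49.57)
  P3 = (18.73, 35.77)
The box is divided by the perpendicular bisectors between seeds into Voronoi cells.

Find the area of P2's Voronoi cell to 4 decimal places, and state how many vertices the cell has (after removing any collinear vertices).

1. box [0,24]×[0,56]: [(0, 0) (24, 0) (24, 56) (0, 56)]
2. ⊥bis P2·P0 via (9.78,51.655): [(0, 0) (24, 0) (24, 31.6038) (6.6986, 56) (0, 56)]  |A|=1132.9556
3. ⊥bis P2·P1 via (5.74,47.965): [(0, 51.899) (18.6923, 39.0881) (6.6986, 56) (0, 56)]  |A|=94.9721
4. ⊥bis P2·P3 via (12.785,42.67): [(0, 51.899) (13.0867, 42.9299) (14.875, 44.4707) (6.6986, 56) (0, 56)]  |A|=87.2183
5. canonical 5-gon: [(0, 51.899) (13.0867, 42.9299) (14.875, 44.4707) (6.6986, 56) (0, 56)]
6. shoelace: 87.2183

Area of P2's cell: 87.2183 (5 vertices)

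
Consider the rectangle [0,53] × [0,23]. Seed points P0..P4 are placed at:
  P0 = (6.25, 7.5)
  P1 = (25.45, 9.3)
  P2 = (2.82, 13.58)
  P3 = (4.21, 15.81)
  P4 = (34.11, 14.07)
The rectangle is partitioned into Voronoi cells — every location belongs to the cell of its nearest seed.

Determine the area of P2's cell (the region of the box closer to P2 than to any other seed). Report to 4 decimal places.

1. box [0,53]×[0,23]: [(0, 0) (53, 0) (53, 23) (0, 23)]
2. ⊥bis P2·P0 via (4.535,10.54): [(0, 7.9816) (26.6215, 23) (0, 23)]  |A|=199.9063
3. ⊥bis P2·P1 via (14.135,11.44): [(0, 7.9816) (15.0911, 16.4952) (16.3213, 23) (0, 23)]  |A|=166.4058
4. ⊥bis P2·P3 via (3.515,14.695): [(0, 16.886) (0, 7.9816) (7.4986, 12.2119)]  |A|=33.3853
5. ⊥bis P2·P4 via (18.465,13.825): [(0, 16.886) (0, 7.9816) (7.4986, 12.2119)]  |A|=33.3853
6. canonical 3-gon: [(0, 16.886) (0, 7.9816) (7.4986, 12.2119)]
7. shoelace: 33.3853

Area of P2's cell: 33.3853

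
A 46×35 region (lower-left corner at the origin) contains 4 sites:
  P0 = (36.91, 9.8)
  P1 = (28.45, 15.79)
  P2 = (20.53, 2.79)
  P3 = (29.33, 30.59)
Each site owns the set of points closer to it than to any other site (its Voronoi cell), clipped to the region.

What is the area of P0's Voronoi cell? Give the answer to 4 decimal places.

1. box [0,46]×[0,35]: [(0, 0) (46, 0) (46, 35) (0, 35)]
2. ⊥bis P0·P1 via (32.68,12.795): [(23.6207, 0) (46, 0) (46, 31.6076)]  |A|=353.6782
3. ⊥bis P0·P2 via (28.72,6.295): [(28.478, 6.8604) (31.414, 0) (46, 0) (46, 31.6076)]  |A|=326.9456
4. ⊥bis P0·P3 via (33.12,20.195): [(39.5896, 22.5538) (28.478, 6.8604) (31.414, 0) (46, 0) (46, 24.891)]  |A|=305.4178
5. canonical 5-gon: [(39.5896, 22.5538) (28.478, 6.8604) (31.414, 0) (46, 0) (46, 24.891)]
6. shoelace: 305.4178

Area of P0's cell: 305.4178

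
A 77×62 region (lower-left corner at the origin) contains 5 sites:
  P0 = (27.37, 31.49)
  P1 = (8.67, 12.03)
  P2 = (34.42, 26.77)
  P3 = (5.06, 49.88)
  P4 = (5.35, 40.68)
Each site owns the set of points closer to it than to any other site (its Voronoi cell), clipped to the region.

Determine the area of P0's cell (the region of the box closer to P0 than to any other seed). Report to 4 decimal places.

Area of P0's cell: 775.8178

1. box [0,77]×[0,62]: [(0, 0) (77, 0) (77, 62) (0, 62)]
2. ⊥bis P0·P1 via (18.02,21.76): [(0, 39.0762) (40.6644, 0) (77, 0) (77, 62) (0, 62)]  |A|=3979.4948
3. ⊥bis P0·P2 via (30.895,29.13): [(0, 39.0762) (22.852, 17.1167) (52.9016, 62) (0, 62)]  |A|=1449.1267
4. ⊥bis P0·P3 via (16.215,40.685): [(8.3081, 31.0926) (22.852, 17.1167) (52.9016, 62) (33.7848, 62)]  |A|=831.8006
5. ⊥bis P0·P4 via (16.36,36.085): [(20.3974, 45.7589) (12.568, 26.9991) (22.852, 17.1167) (52.9016, 62) (33.7848, 62)]  |A|=775.8178
6. canonical 5-gon: [(20.3974, 45.7589) (12.568, 26.9991) (22.852, 17.1167) (52.9016, 62) (33.7848, 62)]
7. shoelace: 775.8178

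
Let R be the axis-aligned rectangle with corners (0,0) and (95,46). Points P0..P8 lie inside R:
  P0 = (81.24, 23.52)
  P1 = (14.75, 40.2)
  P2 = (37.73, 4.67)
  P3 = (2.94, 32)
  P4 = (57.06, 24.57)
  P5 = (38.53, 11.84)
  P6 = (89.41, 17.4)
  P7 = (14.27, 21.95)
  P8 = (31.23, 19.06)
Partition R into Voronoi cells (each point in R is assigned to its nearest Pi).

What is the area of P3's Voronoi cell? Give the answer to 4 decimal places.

1. box [0,95]×[0,46]: [(0, 0) (95, 0) (95, 46) (0, 46)]
2. ⊥bis P3·P0 via (42.09,27.76): [(0, 0) (39.0836, 0) (44.0654, 46) (0, 46)]  |A|=1912.4263
3. ⊥bis P3·P1 via (8.845,36.1): [(0, 0) (33.9102, 0) (1.9712, 46) (0, 46)]  |A|=825.2714
4. ⊥bis P3·P2 via (20.335,18.335): [(0, 0) (5.9316, 0) (20.7834, 18.9058) (1.9712, 46) (0, 46)]  |A|=560.7922
5. ⊥bis P3·P4 via (30,28.285): [(0, 0) (5.9316, 0) (20.7834, 18.9058) (1.9712, 46) (0, 46)]  |A|=560.7922
6. ⊥bis P3·P5 via (20.735,21.92): [(0, 0) (5.9316, 0) (14.4886, 10.8928) (19.8165, 20.2984) (1.9712, 46) (0, 46)]  |A|=552.535
7. ⊥bis P3·P6 via (46.175,24.7): [(0, 0) (5.9316, 0) (14.4886, 10.8928) (19.8165, 20.2984) (1.9712, 46) (0, 46)]  |A|=552.535
8. ⊥bis P3·P7 via (8.605,26.975): [(0, 17.274) (12.2935, 31.1333) (1.9712, 46) (0, 46)]  |A|=191.2239
9. ⊥bis P3·P8 via (17.085,25.53): [(0, 17.274) (12.2935, 31.1333) (1.9712, 46) (0, 46)]  |A|=191.2239
10. canonical 4-gon: [(0, 17.274) (12.2935, 31.1333) (1.9712, 46) (0, 46)]
11. shoelace: 191.2239

Area of P3's cell: 191.2239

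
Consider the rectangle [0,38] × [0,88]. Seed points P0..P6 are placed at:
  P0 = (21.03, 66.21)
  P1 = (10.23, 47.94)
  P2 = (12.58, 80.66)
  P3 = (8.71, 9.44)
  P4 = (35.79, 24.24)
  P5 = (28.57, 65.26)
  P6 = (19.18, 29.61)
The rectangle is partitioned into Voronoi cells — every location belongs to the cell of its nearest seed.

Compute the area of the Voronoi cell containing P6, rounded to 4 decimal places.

Area of P6's cell: 540.0164

1. box [0,38]×[0,88]: [(0, 0) (38, 0) (38, 88) (0, 88)]
2. ⊥bis P6·P0 via (20.105,47.91): [(0, 48.9262) (0, 0) (38, 0) (38, 47.0055)]  |A|=1822.7024
3. ⊥bis P6·P1 via (14.705,38.775): [(32.1654, 47.3004) (0, 31.595) (0, 0) (38, 0) (38, 47.0055)]  |A|=1543.9692
4. ⊥bis P6·P2 via (15.88,55.135): [(32.1654, 47.3004) (0, 31.595) (0, 0) (38, 0) (38, 47.0055)]  |A|=1543.9692
5. ⊥bis P6·P3 via (13.945,19.525): [(32.1654, 47.3004) (0, 31.595) (0, 26.7637) (38, 7.0383) (38, 47.0055)]  |A|=901.7308
6. ⊥bis P6·P4 via (27.485,26.925): [(34.0417, 47.2056) (32.1654, 47.3004) (0, 31.595) (0, 26.7637) (23.4906, 14.57)]  |A|=546.1355
7. ⊥bis P6·P5 via (23.875,47.435): [(33.3122, 44.9493) (29.4394, 45.9694) (0, 31.595) (0, 26.7637) (23.4906, 14.57)]  |A|=540.0164
8. canonical 5-gon: [(33.3122, 44.9493) (29.4394, 45.9694) (0, 31.595) (0, 26.7637) (23.4906, 14.57)]
9. shoelace: 540.0164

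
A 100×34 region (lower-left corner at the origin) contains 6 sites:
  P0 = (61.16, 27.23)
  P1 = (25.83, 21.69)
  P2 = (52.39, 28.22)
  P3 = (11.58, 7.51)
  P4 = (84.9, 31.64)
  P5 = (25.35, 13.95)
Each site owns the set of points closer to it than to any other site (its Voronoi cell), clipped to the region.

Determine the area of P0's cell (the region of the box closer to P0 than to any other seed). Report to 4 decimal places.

1. box [0,100]×[0,34]: [(0, 0) (100, 0) (100, 34) (0, 34)]
2. ⊥bis P0·P1 via (43.495,24.46): [(47.3305, 0) (100, 0) (100, 34) (41.9991, 34)]  |A|=1881.3974
3. ⊥bis P0·P2 via (56.775,27.725): [(53.6453, 0) (100, 0) (100, 34) (57.4834, 34)]  |A|=1510.8135
4. ⊥bis P0·P3 via (36.37,17.37): [(53.6453, 0) (100, 0) (100, 34) (57.4834, 34)]  |A|=1510.8135
5. ⊥bis P0·P4 via (73.03,29.435): [(53.6453, 0) (78.4979, 0) (72.182, 34) (57.4834, 34)]  |A|=672.372
6. ⊥bis P0·P5 via (43.255,20.59): [(53.6453, 0) (78.4979, 0) (72.182, 34) (57.4834, 34)]  |A|=672.372
7. canonical 4-gon: [(53.6453, 0) (78.4979, 0) (72.182, 34) (57.4834, 34)]
8. shoelace: 672.372

Area of P0's cell: 672.3720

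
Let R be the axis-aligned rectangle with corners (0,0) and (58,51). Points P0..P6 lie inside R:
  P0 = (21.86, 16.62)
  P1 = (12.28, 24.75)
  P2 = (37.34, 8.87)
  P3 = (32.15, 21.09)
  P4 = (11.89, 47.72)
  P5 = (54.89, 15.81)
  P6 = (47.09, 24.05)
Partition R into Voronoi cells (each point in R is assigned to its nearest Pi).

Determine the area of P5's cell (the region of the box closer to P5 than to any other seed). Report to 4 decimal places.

Area of P5's cell: 220.0433

1. box [0,58]×[0,51]: [(0, 0) (58, 0) (58, 51) (0, 51)]
2. ⊥bis P5·P0 via (38.375,16.215): [(37.9774, 0) (58, 0) (58, 51) (39.228, 51)]  |A|=989.2624
3. ⊥bis P5·P1 via (33.585,20.28): [(39.1218, 46.6698) (37.9774, 0) (58, 0) (58, 51) (40.0304, 51)]  |A|=987.5253
4. ⊥bis P5·P2 via (46.115,12.34): [(39.1218, 46.6698) (38.7375, 30.9964) (50.9947, 0) (58, 0) (58, 51) (40.0304, 51)]  |A|=785.7792
5. ⊥bis P5·P3 via (43.52,18.45): [(43.5862, 18.735) (50.9947, 0) (58, 0) (58, 51) (51.0778, 51)]  |A|=544.8471
6. ⊥bis P5·P4 via (33.39,31.765): [(43.5862, 18.735) (50.9947, 0) (58, 0) (58, 51) (51.0778, 51)]  |A|=544.8471
7. ⊥bis P5·P6 via (50.99,19.93): [(45.2589, 14.5049) (50.9947, 0) (58, 0) (58, 26.5657)]  |A|=220.0433
8. canonical 4-gon: [(45.2589, 14.5049) (50.9947, 0) (58, 0) (58, 26.5657)]
9. shoelace: 220.0433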